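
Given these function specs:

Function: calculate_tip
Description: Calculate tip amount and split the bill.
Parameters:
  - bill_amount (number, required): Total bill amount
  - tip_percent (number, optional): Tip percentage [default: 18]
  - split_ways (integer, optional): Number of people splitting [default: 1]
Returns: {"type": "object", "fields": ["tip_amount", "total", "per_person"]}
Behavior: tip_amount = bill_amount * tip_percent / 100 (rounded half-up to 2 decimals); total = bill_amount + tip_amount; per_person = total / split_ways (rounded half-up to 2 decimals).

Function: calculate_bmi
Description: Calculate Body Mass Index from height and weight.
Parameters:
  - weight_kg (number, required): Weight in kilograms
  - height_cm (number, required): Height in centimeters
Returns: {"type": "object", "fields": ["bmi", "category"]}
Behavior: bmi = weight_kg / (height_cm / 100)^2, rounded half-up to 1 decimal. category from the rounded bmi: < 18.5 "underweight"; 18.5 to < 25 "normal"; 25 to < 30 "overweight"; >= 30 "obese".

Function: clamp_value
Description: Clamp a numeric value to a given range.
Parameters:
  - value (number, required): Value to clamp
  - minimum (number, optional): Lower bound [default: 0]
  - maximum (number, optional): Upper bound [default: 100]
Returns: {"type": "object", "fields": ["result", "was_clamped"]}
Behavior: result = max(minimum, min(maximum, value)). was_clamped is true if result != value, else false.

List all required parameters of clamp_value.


Parameters of clamp_value and their required/optional flag:
  value: required
  minimum: optional
  maximum: optional
value


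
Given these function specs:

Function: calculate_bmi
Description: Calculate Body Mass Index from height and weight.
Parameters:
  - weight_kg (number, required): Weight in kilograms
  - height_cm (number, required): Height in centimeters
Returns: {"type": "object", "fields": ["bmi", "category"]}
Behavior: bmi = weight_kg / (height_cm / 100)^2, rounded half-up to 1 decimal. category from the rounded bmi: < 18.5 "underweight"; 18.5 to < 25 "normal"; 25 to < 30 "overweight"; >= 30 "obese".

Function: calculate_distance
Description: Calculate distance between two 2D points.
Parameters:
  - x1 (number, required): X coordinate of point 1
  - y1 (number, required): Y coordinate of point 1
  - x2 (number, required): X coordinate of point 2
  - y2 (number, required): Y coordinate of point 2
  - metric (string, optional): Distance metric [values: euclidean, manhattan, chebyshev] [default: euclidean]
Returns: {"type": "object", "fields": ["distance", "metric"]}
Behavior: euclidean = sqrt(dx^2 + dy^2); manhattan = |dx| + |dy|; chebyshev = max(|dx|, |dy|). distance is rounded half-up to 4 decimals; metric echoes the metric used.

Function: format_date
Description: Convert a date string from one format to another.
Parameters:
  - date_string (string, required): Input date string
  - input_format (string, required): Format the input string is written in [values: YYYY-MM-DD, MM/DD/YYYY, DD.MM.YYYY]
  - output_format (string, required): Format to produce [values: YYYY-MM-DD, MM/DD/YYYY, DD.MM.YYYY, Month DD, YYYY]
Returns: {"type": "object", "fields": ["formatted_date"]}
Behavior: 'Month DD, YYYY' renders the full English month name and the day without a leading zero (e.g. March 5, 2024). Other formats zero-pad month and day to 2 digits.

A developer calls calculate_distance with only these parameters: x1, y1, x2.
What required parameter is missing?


Required parameters: x1, y1, x2, y2
Provided: x1, y1, x2
Missing: y2
y2


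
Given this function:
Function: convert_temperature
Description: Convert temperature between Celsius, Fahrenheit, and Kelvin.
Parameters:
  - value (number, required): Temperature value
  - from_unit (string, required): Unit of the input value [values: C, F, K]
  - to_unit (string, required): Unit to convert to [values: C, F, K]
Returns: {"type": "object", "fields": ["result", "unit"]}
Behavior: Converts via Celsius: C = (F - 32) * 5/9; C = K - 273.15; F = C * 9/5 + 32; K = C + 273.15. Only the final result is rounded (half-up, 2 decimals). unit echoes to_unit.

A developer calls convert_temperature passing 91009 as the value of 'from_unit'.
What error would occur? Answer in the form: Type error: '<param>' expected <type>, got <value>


Spec: 'from_unit' is declared as string; 91009 is an integer.
Type error: 'from_unit' expected string, got 91009


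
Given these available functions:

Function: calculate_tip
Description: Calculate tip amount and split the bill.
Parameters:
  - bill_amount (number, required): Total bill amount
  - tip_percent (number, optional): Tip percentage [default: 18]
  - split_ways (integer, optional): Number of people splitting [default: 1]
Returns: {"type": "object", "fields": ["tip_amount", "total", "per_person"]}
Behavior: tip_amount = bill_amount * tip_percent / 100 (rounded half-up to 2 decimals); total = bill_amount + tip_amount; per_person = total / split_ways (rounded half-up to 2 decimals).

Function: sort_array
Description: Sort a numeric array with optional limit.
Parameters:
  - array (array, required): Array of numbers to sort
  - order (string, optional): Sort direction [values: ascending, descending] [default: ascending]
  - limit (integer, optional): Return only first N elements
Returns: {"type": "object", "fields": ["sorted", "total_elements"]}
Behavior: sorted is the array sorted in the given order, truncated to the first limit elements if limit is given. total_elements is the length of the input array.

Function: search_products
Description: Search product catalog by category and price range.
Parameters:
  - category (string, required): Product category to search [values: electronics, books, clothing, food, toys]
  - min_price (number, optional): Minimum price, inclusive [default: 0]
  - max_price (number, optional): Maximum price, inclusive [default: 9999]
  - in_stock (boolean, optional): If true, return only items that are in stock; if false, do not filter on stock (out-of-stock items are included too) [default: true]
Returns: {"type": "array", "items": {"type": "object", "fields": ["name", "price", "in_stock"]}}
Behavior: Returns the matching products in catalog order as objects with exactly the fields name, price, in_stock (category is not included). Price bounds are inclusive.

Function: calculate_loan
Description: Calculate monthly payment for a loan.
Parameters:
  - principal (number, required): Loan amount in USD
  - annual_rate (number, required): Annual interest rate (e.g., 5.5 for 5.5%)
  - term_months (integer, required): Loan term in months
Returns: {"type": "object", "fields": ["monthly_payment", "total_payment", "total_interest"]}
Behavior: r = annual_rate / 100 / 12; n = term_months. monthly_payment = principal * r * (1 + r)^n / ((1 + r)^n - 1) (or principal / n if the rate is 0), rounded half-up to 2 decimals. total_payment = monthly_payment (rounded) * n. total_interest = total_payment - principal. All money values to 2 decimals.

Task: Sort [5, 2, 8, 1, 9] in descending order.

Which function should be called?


The task needs a function whose description is: Sort a numeric array with optional limit.
sort_array


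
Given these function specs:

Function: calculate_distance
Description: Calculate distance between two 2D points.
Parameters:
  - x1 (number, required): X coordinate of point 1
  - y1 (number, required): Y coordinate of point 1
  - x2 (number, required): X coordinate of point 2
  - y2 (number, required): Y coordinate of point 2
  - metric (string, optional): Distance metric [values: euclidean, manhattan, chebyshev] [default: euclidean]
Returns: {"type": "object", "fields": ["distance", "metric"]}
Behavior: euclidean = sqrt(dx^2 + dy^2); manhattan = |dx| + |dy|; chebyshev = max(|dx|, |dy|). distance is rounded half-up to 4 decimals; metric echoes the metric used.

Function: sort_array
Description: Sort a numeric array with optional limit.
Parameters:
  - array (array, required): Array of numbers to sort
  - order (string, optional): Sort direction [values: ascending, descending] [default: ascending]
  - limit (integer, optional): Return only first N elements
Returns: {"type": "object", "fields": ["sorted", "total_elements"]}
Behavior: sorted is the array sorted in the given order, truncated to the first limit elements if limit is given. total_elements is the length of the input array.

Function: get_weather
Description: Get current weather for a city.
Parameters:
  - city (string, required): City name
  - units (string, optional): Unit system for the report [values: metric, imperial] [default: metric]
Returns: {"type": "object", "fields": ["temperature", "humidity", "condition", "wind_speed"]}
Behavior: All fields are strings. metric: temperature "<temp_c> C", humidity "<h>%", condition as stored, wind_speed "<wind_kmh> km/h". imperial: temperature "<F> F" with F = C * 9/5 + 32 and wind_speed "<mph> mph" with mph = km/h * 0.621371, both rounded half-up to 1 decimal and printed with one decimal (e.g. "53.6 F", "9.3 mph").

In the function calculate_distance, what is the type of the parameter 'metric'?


The calculate_distance spec declares:
  - metric (string, optional): Distance metric [values: euclidean, manhattan, chebyshev] [default: euclidean]
Type:
string


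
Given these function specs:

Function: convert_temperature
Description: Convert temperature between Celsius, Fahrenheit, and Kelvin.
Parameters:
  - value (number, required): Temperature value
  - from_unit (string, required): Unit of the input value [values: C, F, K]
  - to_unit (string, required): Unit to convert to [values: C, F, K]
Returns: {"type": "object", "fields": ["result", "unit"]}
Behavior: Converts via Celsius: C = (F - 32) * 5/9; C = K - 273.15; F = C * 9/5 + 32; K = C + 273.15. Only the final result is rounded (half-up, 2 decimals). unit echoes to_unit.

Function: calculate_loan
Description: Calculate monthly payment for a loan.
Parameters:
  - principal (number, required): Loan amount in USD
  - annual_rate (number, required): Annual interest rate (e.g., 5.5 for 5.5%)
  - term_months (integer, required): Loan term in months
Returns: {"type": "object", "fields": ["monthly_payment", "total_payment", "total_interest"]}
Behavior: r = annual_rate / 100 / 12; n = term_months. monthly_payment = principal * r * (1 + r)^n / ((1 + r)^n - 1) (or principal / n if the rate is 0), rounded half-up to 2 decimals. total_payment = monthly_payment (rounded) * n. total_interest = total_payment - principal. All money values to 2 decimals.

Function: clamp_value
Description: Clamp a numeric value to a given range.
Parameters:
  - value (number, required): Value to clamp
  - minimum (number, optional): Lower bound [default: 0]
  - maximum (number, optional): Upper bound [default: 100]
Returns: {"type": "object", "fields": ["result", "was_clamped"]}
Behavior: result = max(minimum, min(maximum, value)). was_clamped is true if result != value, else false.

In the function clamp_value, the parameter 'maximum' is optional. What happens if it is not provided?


The clamp_value spec declares:
  - maximum (number, optional): Upper bound [default: 100]
It defaults to 100


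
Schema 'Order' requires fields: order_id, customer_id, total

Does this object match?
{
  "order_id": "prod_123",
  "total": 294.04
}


Checking required fields...
Missing: customer_id
Invalid - missing required field 'customer_id'


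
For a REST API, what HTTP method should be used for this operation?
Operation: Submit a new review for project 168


GET = read, POST = create, PUT = update/replace, DELETE = remove
This operation is a create.
POST


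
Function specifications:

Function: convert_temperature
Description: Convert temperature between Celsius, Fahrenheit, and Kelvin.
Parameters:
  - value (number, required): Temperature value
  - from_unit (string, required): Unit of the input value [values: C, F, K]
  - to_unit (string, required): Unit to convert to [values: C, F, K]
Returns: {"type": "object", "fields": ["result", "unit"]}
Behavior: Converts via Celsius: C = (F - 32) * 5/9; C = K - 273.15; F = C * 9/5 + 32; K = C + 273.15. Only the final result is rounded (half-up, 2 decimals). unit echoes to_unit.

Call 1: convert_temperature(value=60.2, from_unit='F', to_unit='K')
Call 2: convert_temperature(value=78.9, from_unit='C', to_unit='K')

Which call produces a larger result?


Call 1:
  To C: (60.2 - 32) * 5/9 = 15.666667
  To K: 15.666667 + 273.15 = 288.816667
  Round to 2 decimals: 288.82
  -> 288.82 K
Call 2:
  Input already in C: 78.9
  To K: 78.9 + 273.15 = 352.05
  Round to 2 decimals: 352.05
  -> 352.05 K
Call 2 (352.05 K)


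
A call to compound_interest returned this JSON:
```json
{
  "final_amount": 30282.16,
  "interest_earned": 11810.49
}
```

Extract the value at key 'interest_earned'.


11810.49


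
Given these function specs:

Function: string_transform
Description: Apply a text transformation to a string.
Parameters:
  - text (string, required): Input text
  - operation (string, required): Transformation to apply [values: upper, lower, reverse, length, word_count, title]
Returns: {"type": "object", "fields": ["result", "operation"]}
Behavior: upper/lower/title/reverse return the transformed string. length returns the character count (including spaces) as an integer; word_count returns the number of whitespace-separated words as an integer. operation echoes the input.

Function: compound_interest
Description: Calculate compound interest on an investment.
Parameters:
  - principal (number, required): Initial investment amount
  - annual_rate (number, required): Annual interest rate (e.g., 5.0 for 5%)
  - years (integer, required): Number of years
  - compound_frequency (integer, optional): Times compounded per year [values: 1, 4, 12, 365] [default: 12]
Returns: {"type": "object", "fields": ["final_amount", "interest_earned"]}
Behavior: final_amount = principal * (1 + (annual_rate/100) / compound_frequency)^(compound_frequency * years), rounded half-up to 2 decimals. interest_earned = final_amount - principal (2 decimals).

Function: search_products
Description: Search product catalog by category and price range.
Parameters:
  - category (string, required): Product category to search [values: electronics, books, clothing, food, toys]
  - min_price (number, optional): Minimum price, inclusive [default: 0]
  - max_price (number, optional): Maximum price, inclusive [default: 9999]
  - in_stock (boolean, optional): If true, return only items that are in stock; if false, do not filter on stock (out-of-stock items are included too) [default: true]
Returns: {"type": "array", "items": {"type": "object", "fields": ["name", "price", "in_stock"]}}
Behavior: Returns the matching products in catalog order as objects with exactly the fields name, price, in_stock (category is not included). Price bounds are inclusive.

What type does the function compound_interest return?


The compound_interest spec declares Returns: {"type": "object", "fields": ["final_amount", "interest_earned"]}
Type:
object


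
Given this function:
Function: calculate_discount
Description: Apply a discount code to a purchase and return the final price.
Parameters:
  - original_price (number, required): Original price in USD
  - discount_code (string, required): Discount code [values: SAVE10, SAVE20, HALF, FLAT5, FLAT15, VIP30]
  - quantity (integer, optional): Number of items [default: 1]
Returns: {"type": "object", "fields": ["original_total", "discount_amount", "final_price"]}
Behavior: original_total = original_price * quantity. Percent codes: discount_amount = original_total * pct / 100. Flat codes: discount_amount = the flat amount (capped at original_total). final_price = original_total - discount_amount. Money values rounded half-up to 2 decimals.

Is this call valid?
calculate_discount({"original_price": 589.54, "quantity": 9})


Checking required parameters...
Missing required parameter: discount_code
Invalid - missing required parameter 'discount_code'


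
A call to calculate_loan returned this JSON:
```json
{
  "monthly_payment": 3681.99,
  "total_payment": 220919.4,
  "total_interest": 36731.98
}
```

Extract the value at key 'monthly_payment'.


3681.99


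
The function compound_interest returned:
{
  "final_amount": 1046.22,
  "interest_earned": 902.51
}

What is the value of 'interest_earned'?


902.51


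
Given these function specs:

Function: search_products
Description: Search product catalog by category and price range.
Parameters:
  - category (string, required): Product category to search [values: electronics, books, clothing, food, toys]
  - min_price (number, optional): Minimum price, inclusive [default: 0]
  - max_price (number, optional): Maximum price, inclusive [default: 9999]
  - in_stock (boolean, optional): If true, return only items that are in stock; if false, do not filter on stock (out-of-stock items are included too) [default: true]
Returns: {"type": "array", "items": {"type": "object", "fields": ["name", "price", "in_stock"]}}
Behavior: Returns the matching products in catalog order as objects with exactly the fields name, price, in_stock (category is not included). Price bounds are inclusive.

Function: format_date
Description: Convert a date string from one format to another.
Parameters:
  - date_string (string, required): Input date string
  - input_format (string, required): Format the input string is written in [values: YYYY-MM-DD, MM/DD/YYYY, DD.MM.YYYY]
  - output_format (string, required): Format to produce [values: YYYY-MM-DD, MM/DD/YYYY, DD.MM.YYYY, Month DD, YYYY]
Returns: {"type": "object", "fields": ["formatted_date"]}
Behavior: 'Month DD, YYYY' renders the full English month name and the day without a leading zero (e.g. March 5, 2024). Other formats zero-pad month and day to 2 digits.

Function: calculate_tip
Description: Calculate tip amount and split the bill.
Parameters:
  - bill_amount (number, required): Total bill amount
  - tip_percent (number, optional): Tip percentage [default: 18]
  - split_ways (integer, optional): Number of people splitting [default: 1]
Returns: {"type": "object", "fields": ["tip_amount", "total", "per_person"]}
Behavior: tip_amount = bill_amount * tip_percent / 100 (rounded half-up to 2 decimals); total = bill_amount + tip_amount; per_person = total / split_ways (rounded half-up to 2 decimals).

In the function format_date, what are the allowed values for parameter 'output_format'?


The format_date spec declares:
  - output_format (string, required): Format to produce [values: YYYY-MM-DD, MM/DD/YYYY, DD.MM.YYYY, Month DD, YYYY]
Allowed values:
YYYY-MM-DD, MM/DD/YYYY, DD.MM.YYYY, Month DD, YYYY


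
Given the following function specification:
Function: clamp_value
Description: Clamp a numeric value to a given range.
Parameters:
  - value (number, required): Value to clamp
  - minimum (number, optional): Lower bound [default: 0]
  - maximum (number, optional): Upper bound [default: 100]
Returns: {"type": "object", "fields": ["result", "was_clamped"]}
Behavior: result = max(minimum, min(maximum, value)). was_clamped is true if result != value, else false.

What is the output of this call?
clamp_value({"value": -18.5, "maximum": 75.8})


Defaults applied: minimum=0
result = max(0, min(75.8, -18.5)) = max(0, -18.5) = 0
was_clamped = (0 != -18.5) = true
Output:
{"result": 0, "was_clamped": true}


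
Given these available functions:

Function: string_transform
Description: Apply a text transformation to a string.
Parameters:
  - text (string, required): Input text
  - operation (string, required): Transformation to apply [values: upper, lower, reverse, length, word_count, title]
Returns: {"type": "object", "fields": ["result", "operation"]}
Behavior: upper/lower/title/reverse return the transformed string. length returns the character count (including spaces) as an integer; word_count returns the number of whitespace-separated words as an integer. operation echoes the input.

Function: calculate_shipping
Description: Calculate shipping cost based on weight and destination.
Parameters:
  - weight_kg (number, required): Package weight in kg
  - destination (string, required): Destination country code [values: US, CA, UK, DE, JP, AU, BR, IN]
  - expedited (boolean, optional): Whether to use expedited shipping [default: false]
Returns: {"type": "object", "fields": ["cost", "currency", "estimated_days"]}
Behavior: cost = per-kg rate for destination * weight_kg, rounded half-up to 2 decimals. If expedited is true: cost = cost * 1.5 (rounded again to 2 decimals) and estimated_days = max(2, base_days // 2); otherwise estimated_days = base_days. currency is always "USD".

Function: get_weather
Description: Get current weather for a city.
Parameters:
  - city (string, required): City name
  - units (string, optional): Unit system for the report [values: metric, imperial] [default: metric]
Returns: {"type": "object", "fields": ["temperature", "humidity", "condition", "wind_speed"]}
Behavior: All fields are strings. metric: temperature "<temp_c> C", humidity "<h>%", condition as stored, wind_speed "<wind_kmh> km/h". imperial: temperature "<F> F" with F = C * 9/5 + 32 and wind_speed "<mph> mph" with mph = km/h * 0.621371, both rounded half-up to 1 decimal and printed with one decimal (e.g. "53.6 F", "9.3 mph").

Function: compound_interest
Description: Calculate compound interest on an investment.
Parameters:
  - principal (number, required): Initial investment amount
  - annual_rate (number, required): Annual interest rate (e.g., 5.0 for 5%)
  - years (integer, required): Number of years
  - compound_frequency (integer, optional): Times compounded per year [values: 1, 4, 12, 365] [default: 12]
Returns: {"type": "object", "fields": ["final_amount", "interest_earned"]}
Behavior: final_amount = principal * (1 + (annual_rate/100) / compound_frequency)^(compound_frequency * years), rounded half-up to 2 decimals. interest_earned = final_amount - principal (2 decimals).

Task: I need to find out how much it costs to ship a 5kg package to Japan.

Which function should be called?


The task needs a function whose description is: Calculate shipping cost based on weight and destination.
calculate_shipping


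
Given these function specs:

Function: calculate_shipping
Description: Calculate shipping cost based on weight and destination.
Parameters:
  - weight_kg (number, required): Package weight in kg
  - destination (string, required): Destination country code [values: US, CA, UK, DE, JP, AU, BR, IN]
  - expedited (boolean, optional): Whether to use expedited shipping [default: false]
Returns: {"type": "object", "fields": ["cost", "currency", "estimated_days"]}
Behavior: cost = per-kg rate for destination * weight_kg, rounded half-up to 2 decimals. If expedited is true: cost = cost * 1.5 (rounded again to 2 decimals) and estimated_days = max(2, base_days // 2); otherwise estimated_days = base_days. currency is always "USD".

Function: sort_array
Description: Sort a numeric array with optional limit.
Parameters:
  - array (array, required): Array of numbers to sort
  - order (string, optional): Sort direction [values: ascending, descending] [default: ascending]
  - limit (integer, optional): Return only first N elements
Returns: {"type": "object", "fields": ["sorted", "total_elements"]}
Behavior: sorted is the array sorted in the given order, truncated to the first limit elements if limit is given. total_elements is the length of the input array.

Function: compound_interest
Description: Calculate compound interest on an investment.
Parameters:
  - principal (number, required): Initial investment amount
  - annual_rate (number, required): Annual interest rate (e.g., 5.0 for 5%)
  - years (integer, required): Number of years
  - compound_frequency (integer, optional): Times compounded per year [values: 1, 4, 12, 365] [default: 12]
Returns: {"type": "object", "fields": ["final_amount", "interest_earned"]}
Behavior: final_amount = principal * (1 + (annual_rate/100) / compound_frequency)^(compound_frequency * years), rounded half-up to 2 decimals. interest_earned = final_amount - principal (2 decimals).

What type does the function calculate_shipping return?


The calculate_shipping spec declares Returns: {"type": "object", "fields": ["cost", "currency", "estimated_days"]}
Type:
object


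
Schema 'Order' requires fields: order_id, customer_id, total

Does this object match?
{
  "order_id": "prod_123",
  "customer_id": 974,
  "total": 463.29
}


Checking required fields... All present.
Valid - all required fields present


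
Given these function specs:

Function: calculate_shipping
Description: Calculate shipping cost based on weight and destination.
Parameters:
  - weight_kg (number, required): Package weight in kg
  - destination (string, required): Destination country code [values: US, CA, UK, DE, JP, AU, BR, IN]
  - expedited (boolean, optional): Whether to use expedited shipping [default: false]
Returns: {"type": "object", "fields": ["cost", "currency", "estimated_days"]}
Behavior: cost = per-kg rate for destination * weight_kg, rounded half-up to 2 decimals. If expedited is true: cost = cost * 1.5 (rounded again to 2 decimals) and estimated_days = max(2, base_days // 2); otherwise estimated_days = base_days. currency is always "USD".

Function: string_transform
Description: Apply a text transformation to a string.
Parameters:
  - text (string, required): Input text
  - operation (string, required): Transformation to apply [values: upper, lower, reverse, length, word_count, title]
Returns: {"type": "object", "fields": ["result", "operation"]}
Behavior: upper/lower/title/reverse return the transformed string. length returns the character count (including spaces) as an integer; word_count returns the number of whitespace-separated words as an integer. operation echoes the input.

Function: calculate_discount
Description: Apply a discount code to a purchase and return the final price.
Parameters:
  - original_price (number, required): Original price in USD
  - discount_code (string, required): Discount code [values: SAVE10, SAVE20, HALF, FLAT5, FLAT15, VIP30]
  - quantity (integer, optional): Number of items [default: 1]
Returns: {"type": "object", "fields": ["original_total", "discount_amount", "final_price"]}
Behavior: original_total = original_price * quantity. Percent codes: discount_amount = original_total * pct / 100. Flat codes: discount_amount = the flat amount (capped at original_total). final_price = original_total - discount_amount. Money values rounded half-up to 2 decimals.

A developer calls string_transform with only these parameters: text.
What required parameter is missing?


Required parameters: text, operation
Provided: text
Missing: operation
operation


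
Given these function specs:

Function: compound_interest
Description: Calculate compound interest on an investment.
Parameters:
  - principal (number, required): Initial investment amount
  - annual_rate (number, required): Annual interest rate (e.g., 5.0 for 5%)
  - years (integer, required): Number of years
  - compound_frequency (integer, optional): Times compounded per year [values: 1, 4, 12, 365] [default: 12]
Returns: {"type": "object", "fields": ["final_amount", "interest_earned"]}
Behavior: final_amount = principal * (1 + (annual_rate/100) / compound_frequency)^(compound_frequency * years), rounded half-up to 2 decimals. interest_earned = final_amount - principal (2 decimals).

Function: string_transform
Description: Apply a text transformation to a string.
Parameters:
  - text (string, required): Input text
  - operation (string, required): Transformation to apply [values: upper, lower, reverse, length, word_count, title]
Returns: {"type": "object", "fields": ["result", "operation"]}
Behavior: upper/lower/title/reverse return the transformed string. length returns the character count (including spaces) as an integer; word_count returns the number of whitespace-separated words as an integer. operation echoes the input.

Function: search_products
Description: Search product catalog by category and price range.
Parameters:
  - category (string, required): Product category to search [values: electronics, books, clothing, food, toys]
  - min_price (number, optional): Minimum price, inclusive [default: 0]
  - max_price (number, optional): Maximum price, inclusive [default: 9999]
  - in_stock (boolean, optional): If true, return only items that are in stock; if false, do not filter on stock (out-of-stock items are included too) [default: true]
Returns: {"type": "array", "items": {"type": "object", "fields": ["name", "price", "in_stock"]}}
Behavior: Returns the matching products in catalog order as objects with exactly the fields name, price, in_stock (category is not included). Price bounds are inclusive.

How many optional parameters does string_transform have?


Parameters of string_transform: text (required), operation (required)
Optional count:
0


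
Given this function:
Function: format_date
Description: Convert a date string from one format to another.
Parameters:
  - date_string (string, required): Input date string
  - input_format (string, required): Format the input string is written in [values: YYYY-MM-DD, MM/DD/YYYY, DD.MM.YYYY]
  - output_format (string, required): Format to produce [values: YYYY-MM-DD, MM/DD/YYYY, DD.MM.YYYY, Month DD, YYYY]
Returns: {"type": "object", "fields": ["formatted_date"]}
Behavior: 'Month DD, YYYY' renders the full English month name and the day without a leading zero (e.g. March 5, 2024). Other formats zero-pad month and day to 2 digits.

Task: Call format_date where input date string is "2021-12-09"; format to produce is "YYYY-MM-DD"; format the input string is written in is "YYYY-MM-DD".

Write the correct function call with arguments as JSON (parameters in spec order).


Mapping each described value to its parameter name:
  'Input date string' -> date_string = "2021-12-09"
  'Format to produce' -> output_format = "YYYY-MM-DD"
  'Format the input string is written in' -> input_format = "YYYY-MM-DD"
format_date({"date_string": "2021-12-09", "input_format": "YYYY-MM-DD", "output_format": "YYYY-MM-DD"})


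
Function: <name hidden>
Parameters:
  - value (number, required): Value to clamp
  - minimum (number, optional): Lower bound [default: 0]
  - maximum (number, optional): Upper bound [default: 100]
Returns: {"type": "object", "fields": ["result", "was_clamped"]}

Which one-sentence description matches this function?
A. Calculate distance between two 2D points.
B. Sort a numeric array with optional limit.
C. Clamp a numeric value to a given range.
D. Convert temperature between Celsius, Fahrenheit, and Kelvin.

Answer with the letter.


Parameters value, minimum, maximum and return ["result", "was_clamped"] fit: Clamp a numeric value to a given range.
C


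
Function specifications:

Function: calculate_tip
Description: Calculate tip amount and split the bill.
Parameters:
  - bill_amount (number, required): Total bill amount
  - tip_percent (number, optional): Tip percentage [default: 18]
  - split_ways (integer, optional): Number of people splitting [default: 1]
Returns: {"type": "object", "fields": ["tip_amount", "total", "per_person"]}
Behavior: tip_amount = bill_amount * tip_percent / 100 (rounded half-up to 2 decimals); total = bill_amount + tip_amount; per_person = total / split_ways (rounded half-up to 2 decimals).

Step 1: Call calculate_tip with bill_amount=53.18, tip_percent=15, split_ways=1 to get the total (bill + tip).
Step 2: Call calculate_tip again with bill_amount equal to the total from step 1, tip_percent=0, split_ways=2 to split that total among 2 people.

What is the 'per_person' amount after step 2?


Step 1: calculate_tip(bill_amount=53.18, tip_percent=15, split_ways=1)
  tip_amount = 53.18 * 15/100 = 7.977 -> 7.98
  total = 53.18 + 7.98 = 61.16
  per_person = 61.16 / 1 = 61.16 -> 61.16
  -> total = 61.16
Step 2: calculate_tip(bill_amount=61.16, tip_percent=0, split_ways=2)
  tip_amount = 61.16 * 0/100 = 0 -> 0.00
  total = 61.16 + 0.00 = 61.16
  per_person = 61.16 / 2 = 30.58 -> 30.58
  -> per_person = 30.58
$30.58


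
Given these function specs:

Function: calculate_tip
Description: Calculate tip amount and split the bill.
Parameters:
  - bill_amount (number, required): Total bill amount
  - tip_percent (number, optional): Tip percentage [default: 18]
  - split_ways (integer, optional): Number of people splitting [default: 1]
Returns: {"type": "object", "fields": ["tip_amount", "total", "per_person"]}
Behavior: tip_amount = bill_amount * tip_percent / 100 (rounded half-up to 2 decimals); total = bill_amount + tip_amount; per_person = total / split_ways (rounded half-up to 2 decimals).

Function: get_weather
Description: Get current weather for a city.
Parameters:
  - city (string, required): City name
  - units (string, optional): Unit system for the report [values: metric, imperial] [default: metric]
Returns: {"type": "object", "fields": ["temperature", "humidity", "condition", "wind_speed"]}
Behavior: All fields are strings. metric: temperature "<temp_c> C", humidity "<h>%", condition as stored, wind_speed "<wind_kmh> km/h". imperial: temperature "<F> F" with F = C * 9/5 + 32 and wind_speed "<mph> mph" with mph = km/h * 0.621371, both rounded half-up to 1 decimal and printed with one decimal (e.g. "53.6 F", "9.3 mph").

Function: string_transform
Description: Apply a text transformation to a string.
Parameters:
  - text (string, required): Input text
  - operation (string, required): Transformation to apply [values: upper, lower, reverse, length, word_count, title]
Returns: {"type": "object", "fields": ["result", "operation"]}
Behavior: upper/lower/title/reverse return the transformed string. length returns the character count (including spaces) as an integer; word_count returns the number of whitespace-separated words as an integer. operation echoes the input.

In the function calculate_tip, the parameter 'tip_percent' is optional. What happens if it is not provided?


The calculate_tip spec declares:
  - tip_percent (number, optional): Tip percentage [default: 18]
It defaults to 18


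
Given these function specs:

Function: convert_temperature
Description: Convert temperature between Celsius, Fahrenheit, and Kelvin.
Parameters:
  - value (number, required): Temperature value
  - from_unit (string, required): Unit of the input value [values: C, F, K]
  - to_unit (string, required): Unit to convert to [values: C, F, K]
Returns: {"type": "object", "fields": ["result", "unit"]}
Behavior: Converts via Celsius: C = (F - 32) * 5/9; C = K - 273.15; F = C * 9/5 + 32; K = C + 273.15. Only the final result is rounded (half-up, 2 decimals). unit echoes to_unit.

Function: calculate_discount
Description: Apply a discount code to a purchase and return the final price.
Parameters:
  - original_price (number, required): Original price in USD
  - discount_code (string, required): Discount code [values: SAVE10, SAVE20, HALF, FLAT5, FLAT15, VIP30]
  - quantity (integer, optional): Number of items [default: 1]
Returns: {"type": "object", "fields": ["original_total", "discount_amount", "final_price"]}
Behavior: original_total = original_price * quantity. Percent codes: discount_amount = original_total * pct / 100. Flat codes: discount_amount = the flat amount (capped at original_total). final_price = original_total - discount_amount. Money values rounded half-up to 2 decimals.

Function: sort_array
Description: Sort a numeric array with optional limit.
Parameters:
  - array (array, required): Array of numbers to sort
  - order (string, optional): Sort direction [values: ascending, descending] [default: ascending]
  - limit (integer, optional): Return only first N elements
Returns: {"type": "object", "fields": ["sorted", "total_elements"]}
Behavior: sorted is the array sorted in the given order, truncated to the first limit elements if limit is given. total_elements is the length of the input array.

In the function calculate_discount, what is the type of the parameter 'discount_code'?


The calculate_discount spec declares:
  - discount_code (string, required): Discount code [values: SAVE10, SAVE20, HALF, FLAT5, FLAT15, VIP30]
Type:
string


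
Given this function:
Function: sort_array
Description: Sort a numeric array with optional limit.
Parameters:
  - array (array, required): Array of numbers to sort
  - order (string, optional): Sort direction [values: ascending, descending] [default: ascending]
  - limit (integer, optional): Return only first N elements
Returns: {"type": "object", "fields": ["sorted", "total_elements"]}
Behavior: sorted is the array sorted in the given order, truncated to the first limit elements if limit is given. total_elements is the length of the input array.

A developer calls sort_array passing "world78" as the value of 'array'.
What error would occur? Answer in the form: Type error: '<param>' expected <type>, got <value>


Spec: 'array' is declared as array; "world78" is a string.
Type error: 'array' expected array, got "world78"


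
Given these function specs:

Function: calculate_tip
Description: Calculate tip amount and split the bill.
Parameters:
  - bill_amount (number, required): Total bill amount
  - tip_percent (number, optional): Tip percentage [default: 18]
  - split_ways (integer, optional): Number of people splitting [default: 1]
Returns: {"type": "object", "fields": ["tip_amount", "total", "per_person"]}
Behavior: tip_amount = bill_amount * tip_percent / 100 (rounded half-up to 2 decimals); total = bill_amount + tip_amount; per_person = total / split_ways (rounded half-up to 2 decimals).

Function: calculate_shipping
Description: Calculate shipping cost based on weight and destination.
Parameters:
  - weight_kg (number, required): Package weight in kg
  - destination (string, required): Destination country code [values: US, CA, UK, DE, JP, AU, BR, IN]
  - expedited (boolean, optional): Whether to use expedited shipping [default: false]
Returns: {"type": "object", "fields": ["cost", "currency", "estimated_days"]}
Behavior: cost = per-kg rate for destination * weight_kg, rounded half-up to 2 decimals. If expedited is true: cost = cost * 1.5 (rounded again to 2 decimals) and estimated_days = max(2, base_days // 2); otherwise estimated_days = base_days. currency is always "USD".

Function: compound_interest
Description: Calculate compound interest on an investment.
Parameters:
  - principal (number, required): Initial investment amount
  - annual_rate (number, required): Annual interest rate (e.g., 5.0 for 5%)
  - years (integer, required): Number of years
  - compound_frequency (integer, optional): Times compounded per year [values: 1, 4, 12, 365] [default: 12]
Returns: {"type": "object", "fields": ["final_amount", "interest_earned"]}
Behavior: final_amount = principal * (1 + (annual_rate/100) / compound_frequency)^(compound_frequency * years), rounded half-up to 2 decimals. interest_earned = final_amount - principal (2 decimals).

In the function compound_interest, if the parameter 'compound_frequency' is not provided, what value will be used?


The compound_interest spec declares:
  - compound_frequency (integer, optional): Times compounded per year [values: 1, 4, 12, 365] [default: 12]
Default:
12


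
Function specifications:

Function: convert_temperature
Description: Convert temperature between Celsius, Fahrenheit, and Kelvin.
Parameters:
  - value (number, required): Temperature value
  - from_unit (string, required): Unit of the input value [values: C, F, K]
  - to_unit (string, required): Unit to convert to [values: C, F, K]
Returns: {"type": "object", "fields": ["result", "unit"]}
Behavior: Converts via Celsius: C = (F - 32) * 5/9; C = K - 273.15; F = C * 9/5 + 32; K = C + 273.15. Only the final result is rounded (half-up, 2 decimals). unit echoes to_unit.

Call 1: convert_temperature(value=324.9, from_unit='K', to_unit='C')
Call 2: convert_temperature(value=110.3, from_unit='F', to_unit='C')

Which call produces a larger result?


Call 1:
  To C: 324.9 - 273.15 = 51.75
  Target is C: 51.75
  Round to 2 decimals: 51.75
  -> 51.75 C
Call 2:
  To C: (110.3 - 32) * 5/9 = 43.5
  Target is C: 43.5
  Round to 2 decimals: 43.5
  -> 43.5 C
Call 1 (51.75 C)


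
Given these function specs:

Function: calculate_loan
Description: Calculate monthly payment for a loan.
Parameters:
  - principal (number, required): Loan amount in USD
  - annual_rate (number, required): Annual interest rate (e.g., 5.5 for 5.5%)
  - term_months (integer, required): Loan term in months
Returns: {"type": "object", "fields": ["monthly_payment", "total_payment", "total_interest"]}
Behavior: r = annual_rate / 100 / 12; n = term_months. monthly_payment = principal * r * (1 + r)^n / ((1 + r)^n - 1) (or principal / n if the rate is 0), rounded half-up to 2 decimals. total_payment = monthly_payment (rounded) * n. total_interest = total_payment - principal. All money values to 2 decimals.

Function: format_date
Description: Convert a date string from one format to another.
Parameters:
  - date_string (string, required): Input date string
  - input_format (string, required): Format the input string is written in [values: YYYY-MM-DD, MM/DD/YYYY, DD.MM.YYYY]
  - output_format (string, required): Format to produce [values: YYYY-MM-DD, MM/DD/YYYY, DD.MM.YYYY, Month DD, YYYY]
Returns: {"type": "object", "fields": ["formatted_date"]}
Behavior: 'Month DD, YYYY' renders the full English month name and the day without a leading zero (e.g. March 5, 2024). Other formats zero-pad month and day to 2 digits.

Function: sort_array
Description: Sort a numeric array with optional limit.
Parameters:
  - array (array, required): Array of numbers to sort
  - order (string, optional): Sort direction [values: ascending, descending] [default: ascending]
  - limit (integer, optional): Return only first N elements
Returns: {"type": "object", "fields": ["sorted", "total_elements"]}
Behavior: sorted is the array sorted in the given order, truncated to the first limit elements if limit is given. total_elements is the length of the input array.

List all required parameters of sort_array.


Parameters of sort_array and their required/optional flag:
  array: required
  order: optional
  limit: optional
array
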